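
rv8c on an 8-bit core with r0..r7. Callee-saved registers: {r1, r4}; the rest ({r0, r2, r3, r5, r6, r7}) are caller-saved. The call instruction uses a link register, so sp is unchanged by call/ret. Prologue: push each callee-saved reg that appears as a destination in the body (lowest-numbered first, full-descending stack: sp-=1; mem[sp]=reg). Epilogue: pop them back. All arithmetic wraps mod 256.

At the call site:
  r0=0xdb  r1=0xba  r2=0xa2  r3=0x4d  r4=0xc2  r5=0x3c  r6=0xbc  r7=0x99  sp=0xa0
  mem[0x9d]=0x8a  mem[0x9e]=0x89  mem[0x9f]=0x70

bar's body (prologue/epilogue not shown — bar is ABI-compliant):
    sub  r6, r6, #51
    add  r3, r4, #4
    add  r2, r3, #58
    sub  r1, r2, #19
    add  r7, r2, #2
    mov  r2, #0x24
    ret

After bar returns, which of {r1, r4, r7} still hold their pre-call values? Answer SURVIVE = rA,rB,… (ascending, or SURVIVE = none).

SURVIVE = r1,r4

prologue: push r1 → mem[0x9f]=0xba, sp=0x9f
body[0] sub  r6, r6, #51 → r6=0x89
body[1] add  r3, r4, #4 → r3=0xc6
body[2] add  r2, r3, #58 → r2=0x00
body[3] sub  r1, r2, #19 → r1=0xed
body[4] add  r7, r2, #2 → r7=0x02
body[5] mov  r2, #0x24 → r2=0x24
epilogue: pop r1=0xba, sp=0xa0
r1: callee-saved, written=True
r4: callee-saved, written=False
r7: caller-saved, written=True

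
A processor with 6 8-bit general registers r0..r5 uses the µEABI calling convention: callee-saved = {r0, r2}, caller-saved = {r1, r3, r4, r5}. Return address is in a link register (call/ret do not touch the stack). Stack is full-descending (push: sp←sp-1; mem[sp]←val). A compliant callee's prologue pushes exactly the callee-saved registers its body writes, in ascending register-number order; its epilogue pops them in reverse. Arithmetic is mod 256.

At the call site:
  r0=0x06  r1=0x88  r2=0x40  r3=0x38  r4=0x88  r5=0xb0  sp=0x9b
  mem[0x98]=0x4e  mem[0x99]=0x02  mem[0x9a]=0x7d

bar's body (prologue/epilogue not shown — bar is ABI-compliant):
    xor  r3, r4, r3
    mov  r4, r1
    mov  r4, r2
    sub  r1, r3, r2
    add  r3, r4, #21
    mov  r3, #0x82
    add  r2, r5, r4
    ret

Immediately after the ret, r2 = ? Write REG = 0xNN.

prologue: push r2 -> mem[0x9a]=0x40, sp=0x9a
body[0] xor  r3, r4, r3 -> r3=0xb0
body[1] mov  r4, r1 -> r4=0x88
body[2] mov  r4, r2 -> r4=0x40
body[3] sub  r1, r3, r2 -> r1=0x70
body[4] add  r3, r4, #21 -> r3=0x55
body[5] mov  r3, #0x82 -> r3=0x82
body[6] add  r2, r5, r4 -> r2=0xf0
epilogue: pop r2=0x40, sp=0x9b
r2 is callee-saved -> restored

REG = 0x40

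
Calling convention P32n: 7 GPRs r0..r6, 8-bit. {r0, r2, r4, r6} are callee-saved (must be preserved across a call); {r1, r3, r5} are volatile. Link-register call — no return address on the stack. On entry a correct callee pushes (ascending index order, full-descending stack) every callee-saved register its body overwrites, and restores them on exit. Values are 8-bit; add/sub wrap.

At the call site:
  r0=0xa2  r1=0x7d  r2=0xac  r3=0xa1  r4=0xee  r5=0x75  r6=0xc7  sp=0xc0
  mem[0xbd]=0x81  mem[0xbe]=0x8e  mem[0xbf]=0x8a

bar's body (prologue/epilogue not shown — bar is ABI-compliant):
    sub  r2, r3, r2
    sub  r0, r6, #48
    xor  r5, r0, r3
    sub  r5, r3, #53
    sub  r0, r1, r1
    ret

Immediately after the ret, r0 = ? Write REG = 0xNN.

REG = 0xa2

prologue: push r0 -> mem[0xbf]=0xa2, sp=0xbf
prologue: push r2 -> mem[0xbe]=0xac, sp=0xbe
body[0] sub  r2, r3, r2 -> r2=0xf5
body[1] sub  r0, r6, #48 -> r0=0x97
body[2] xor  r5, r0, r3 -> r5=0x36
body[3] sub  r5, r3, #53 -> r5=0x6c
body[4] sub  r0, r1, r1 -> r0=0x00
epilogue: pop r2=0xac, sp=0xbf
epilogue: pop r0=0xa2, sp=0xc0
r0 is callee-saved -> restored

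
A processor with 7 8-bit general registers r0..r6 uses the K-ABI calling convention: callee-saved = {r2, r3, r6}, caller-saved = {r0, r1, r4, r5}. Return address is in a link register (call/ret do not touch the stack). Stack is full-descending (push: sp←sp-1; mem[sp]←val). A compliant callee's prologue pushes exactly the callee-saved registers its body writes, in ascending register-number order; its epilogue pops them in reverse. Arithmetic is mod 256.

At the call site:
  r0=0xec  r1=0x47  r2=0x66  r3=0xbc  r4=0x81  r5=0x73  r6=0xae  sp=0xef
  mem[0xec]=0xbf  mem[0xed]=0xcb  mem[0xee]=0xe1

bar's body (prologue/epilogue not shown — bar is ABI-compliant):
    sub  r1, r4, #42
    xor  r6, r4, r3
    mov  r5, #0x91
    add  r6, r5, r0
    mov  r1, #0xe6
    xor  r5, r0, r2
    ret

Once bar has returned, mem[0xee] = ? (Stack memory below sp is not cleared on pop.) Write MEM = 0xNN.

prologue: push r6 -> mem[0xee]=0xae, sp=0xee
body[0] sub  r1, r4, #42 -> r1=0x57
body[1] xor  r6, r4, r3 -> r6=0x3d
body[2] mov  r5, #0x91 -> r5=0x91
body[3] add  r6, r5, r0 -> r6=0x7d
body[4] mov  r1, #0xe6 -> r1=0xe6
body[5] xor  r5, r0, r2 -> r5=0x8a
epilogue: pop r6=0xae, sp=0xef
prologue pushed ['r6'] at ['0xee']

MEM = 0xae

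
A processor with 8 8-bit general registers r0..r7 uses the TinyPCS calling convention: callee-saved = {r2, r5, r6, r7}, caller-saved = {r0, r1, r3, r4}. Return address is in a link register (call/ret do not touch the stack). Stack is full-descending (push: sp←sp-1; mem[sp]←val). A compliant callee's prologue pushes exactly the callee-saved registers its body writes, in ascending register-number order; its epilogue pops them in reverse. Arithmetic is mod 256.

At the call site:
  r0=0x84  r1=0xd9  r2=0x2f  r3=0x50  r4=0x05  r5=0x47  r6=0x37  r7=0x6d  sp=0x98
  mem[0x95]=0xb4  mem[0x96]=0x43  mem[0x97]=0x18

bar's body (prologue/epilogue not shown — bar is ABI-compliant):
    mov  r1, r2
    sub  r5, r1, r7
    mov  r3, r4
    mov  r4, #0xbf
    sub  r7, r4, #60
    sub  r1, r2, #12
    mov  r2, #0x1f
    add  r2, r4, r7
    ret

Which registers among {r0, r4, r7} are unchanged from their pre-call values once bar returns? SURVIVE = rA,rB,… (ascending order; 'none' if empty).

SURVIVE = r0,r7

prologue: push r2 -> mem[0x97]=0x2f, sp=0x97
prologue: push r5 -> mem[0x96]=0x47, sp=0x96
prologue: push r7 -> mem[0x95]=0x6d, sp=0x95
body[0] mov  r1, r2 -> r1=0x2f
body[1] sub  r5, r1, r7 -> r5=0xc2
body[2] mov  r3, r4 -> r3=0x05
body[3] mov  r4, #0xbf -> r4=0xbf
body[4] sub  r7, r4, #60 -> r7=0x83
body[5] sub  r1, r2, #12 -> r1=0x23
body[6] mov  r2, #0x1f -> r2=0x1f
body[7] add  r2, r4, r7 -> r2=0x42
epilogue: pop r7=0x6d, sp=0x96
epilogue: pop r5=0x47, sp=0x97
epilogue: pop r2=0x2f, sp=0x98
r0: caller-saved, written=False
r4: caller-saved, written=True
r7: callee-saved, written=True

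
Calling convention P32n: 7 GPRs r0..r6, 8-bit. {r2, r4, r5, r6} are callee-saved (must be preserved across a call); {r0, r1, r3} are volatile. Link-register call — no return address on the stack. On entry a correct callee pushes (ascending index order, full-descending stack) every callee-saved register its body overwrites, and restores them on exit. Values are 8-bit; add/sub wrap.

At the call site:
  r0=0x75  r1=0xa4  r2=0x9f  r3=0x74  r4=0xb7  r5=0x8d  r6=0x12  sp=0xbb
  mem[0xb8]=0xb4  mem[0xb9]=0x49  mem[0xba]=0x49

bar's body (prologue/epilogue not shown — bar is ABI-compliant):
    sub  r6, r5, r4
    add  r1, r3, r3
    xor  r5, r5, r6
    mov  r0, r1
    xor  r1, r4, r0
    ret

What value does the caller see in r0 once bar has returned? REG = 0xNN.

prologue: push r5 -> mem[0xba]=0x8d, sp=0xba
prologue: push r6 -> mem[0xb9]=0x12, sp=0xb9
body[0] sub  r6, r5, r4 -> r6=0xd6
body[1] add  r1, r3, r3 -> r1=0xe8
body[2] xor  r5, r5, r6 -> r5=0x5b
body[3] mov  r0, r1 -> r0=0xe8
body[4] xor  r1, r4, r0 -> r1=0x5f
epilogue: pop r6=0x12, sp=0xba
epilogue: pop r5=0x8d, sp=0xbb
r0 is caller-saved -> body value

REG = 0xe8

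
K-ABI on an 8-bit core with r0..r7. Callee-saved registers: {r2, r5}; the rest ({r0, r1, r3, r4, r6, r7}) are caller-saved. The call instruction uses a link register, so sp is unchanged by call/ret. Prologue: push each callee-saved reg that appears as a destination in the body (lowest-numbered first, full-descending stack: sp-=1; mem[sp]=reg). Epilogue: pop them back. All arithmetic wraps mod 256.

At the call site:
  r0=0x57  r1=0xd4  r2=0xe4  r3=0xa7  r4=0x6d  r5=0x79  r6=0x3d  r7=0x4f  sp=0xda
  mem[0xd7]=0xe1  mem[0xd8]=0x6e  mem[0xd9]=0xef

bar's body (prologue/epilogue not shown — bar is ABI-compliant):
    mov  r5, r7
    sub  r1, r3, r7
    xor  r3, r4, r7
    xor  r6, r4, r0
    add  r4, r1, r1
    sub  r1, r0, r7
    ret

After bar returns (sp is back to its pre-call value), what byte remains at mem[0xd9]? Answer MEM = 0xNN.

prologue: push r5 → mem[0xd9]=0x79, sp=0xd9
body[0] mov  r5, r7 → r5=0x4f
body[1] sub  r1, r3, r7 → r1=0x58
body[2] xor  r3, r4, r7 → r3=0x22
body[3] xor  r6, r4, r0 → r6=0x3a
body[4] add  r4, r1, r1 → r4=0xb0
body[5] sub  r1, r0, r7 → r1=0x08
epilogue: pop r5=0x79, sp=0xda
prologue pushed ['r5'] at ['0xd9']

MEM = 0x79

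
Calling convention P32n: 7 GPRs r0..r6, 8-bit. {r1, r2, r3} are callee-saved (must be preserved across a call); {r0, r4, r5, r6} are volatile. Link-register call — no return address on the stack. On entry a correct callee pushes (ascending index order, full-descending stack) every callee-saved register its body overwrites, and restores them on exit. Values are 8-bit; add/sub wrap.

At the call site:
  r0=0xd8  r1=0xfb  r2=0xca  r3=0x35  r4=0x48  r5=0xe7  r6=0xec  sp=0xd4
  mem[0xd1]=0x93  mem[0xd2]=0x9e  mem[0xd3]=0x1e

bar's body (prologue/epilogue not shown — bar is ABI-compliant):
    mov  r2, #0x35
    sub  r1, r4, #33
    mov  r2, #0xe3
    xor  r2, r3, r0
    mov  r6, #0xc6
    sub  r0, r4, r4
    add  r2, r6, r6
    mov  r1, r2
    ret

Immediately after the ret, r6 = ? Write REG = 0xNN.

prologue: push r1 -> mem[0xd3]=0xfb, sp=0xd3
prologue: push r2 -> mem[0xd2]=0xca, sp=0xd2
body[0] mov  r2, #0x35 -> r2=0x35
body[1] sub  r1, r4, #33 -> r1=0x27
body[2] mov  r2, #0xe3 -> r2=0xe3
body[3] xor  r2, r3, r0 -> r2=0xed
body[4] mov  r6, #0xc6 -> r6=0xc6
body[5] sub  r0, r4, r4 -> r0=0x00
body[6] add  r2, r6, r6 -> r2=0x8c
body[7] mov  r1, r2 -> r1=0x8c
epilogue: pop r2=0xca, sp=0xd3
epilogue: pop r1=0xfb, sp=0xd4
r6 is caller-saved -> body value

REG = 0xc6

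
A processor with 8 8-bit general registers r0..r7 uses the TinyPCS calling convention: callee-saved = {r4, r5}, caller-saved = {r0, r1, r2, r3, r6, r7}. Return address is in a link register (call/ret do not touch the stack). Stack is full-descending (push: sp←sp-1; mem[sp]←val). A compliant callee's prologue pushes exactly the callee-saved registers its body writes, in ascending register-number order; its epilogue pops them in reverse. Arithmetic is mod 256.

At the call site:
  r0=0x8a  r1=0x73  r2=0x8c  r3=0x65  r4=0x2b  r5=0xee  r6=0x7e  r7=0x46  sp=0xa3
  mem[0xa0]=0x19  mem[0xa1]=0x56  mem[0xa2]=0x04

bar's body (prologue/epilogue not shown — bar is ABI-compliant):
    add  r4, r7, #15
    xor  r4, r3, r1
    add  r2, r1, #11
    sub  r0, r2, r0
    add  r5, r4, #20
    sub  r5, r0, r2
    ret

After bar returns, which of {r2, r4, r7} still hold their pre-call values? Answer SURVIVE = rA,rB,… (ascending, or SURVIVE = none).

SURVIVE = r4,r7

prologue: push r4 → mem[0xa2]=0x2b, sp=0xa2
prologue: push r5 → mem[0xa1]=0xee, sp=0xa1
body[0] add  r4, r7, #15 → r4=0x55
body[1] xor  r4, r3, r1 → r4=0x16
body[2] add  r2, r1, #11 → r2=0x7e
body[3] sub  r0, r2, r0 → r0=0xf4
body[4] add  r5, r4, #20 → r5=0x2a
body[5] sub  r5, r0, r2 → r5=0x76
epilogue: pop r5=0xee, sp=0xa2
epilogue: pop r4=0x2b, sp=0xa3
r2: caller-saved, written=True
r4: callee-saved, written=True
r7: caller-saved, written=False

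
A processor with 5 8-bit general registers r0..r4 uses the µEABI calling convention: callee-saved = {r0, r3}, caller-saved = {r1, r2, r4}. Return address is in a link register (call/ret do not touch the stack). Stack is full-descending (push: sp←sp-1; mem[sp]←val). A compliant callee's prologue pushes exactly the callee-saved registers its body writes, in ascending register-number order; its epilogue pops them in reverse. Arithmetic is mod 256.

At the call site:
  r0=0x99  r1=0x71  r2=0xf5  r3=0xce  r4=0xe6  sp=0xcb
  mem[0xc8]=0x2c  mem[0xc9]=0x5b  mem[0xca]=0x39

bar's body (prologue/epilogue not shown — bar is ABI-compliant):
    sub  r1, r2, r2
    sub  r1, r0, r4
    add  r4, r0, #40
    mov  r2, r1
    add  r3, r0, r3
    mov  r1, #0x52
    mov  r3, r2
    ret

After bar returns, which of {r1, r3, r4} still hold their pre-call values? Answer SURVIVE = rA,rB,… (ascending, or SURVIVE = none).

SURVIVE = r3

prologue: push r3 → mem[0xca]=0xce, sp=0xca
body[0] sub  r1, r2, r2 → r1=0x00
body[1] sub  r1, r0, r4 → r1=0xb3
body[2] add  r4, r0, #40 → r4=0xc1
body[3] mov  r2, r1 → r2=0xb3
body[4] add  r3, r0, r3 → r3=0x67
body[5] mov  r1, #0x52 → r1=0x52
body[6] mov  r3, r2 → r3=0xb3
epilogue: pop r3=0xce, sp=0xcb
r1: caller-saved, written=True
r3: callee-saved, written=True
r4: caller-saved, written=True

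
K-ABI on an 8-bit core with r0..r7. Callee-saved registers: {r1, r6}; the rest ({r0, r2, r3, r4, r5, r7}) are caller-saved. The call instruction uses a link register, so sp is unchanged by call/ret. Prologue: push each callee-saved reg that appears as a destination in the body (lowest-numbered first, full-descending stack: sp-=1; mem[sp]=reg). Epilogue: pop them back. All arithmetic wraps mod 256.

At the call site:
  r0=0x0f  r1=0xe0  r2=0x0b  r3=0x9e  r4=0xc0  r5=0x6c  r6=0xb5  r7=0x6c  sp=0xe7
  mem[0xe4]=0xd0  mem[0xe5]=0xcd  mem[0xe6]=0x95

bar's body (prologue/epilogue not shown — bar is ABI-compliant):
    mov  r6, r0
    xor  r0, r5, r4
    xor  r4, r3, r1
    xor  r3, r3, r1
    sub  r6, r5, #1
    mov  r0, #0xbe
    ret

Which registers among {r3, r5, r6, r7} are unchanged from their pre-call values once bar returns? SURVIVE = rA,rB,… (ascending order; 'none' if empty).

prologue: push r6 -> mem[0xe6]=0xb5, sp=0xe6
body[0] mov  r6, r0 -> r6=0x0f
body[1] xor  r0, r5, r4 -> r0=0xac
body[2] xor  r4, r3, r1 -> r4=0x7e
body[3] xor  r3, r3, r1 -> r3=0x7e
body[4] sub  r6, r5, #1 -> r6=0x6b
body[5] mov  r0, #0xbe -> r0=0xbe
epilogue: pop r6=0xb5, sp=0xe7
r3: caller-saved, written=True
r5: caller-saved, written=False
r6: callee-saved, written=True
r7: caller-saved, written=False

SURVIVE = r5,r6,r7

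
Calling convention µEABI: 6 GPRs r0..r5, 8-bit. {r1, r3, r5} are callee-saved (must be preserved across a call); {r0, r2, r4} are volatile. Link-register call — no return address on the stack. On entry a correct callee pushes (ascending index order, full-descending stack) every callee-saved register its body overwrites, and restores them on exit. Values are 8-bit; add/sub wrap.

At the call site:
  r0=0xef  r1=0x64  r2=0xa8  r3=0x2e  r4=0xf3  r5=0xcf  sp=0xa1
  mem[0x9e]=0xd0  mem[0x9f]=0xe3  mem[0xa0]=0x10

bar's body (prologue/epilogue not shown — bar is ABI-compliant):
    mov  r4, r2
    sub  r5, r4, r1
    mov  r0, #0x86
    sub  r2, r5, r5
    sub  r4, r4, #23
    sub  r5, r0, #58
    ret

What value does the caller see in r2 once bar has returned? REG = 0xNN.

prologue: push r5 -> mem[0xa0]=0xcf, sp=0xa0
body[0] mov  r4, r2 -> r4=0xa8
body[1] sub  r5, r4, r1 -> r5=0x44
body[2] mov  r0, #0x86 -> r0=0x86
body[3] sub  r2, r5, r5 -> r2=0x00
body[4] sub  r4, r4, #23 -> r4=0x91
body[5] sub  r5, r0, #58 -> r5=0x4c
epilogue: pop r5=0xcf, sp=0xa1
r2 is caller-saved -> body value

REG = 0x00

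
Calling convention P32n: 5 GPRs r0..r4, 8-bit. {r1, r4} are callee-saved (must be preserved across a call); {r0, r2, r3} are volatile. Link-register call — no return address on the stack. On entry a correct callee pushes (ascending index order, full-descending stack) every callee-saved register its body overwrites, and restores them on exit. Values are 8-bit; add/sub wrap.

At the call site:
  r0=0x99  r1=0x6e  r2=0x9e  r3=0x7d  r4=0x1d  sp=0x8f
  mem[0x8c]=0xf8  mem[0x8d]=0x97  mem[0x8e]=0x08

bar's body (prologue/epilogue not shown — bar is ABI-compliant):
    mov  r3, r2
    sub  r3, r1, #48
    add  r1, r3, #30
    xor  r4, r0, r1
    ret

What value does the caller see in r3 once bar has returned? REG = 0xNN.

prologue: push r1 → mem[0x8e]=0x6e, sp=0x8e
prologue: push r4 → mem[0x8d]=0x1d, sp=0x8d
body[0] mov  r3, r2 → r3=0x9e
body[1] sub  r3, r1, #48 → r3=0x3e
body[2] add  r1, r3, #30 → r1=0x5c
body[3] xor  r4, r0, r1 → r4=0xc5
epilogue: pop r4=0x1d, sp=0x8e
epilogue: pop r1=0x6e, sp=0x8f
r3 is caller-saved → body value

REG = 0x3e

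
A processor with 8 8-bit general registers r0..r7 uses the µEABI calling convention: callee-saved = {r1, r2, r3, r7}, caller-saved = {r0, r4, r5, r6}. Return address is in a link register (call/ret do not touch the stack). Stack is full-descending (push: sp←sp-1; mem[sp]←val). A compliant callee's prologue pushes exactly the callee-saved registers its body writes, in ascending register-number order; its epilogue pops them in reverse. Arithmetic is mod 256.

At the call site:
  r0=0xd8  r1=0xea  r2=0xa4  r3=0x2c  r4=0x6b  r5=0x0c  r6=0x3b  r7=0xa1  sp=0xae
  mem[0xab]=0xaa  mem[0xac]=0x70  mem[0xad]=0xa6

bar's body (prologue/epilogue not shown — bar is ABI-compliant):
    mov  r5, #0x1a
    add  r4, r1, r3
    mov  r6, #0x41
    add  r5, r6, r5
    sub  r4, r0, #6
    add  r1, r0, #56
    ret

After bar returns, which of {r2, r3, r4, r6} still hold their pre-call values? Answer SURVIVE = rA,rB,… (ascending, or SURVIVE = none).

prologue: push r1 -> mem[0xad]=0xea, sp=0xad
body[0] mov  r5, #0x1a -> r5=0x1a
body[1] add  r4, r1, r3 -> r4=0x16
body[2] mov  r6, #0x41 -> r6=0x41
body[3] add  r5, r6, r5 -> r5=0x5b
body[4] sub  r4, r0, #6 -> r4=0xd2
body[5] add  r1, r0, #56 -> r1=0x10
epilogue: pop r1=0xea, sp=0xae
r2: callee-saved, written=False
r3: callee-saved, written=False
r4: caller-saved, written=True
r6: caller-saved, written=True

SURVIVE = r2,r3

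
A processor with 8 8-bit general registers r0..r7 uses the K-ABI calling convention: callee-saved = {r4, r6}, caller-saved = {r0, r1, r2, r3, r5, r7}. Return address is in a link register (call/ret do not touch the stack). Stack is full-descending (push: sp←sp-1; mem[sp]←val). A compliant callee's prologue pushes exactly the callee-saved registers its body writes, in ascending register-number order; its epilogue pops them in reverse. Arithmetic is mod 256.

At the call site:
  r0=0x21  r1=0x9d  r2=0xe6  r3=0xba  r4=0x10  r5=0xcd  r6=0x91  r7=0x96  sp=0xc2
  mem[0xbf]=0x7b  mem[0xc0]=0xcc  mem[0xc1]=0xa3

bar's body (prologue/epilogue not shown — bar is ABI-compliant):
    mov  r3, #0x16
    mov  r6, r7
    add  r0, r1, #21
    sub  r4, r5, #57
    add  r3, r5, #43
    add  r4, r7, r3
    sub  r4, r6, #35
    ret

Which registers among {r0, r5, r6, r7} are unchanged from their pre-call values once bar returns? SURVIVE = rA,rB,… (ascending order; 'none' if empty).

prologue: push r4 -> mem[0xc1]=0x10, sp=0xc1
prologue: push r6 -> mem[0xc0]=0x91, sp=0xc0
body[0] mov  r3, #0x16 -> r3=0x16
body[1] mov  r6, r7 -> r6=0x96
body[2] add  r0, r1, #21 -> r0=0xb2
body[3] sub  r4, r5, #57 -> r4=0x94
body[4] add  r3, r5, #43 -> r3=0xf8
body[5] add  r4, r7, r3 -> r4=0x8e
body[6] sub  r4, r6, #35 -> r4=0x73
epilogue: pop r6=0x91, sp=0xc1
epilogue: pop r4=0x10, sp=0xc2
r0: caller-saved, written=True
r5: caller-saved, written=False
r6: callee-saved, written=True
r7: caller-saved, written=False

SURVIVE = r5,r6,r7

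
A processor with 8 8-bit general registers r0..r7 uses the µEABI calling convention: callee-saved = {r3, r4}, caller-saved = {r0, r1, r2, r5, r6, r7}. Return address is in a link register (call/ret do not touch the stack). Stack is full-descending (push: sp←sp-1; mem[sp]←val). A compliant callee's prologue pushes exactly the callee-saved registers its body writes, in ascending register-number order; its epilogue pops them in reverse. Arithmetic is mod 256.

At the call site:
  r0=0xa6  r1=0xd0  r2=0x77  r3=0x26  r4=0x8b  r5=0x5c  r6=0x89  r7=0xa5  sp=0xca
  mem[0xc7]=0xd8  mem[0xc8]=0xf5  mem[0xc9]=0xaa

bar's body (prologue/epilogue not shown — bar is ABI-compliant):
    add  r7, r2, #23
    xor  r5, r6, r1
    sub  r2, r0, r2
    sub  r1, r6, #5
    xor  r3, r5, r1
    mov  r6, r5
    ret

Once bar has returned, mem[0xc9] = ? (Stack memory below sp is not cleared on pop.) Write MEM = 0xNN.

prologue: push r3 → mem[0xc9]=0x26, sp=0xc9
body[0] add  r7, r2, #23 → r7=0x8e
body[1] xor  r5, r6, r1 → r5=0x59
body[2] sub  r2, r0, r2 → r2=0x2f
body[3] sub  r1, r6, #5 → r1=0x84
body[4] xor  r3, r5, r1 → r3=0xdd
body[5] mov  r6, r5 → r6=0x59
epilogue: pop r3=0x26, sp=0xca
prologue pushed ['r3'] at ['0xc9']

MEM = 0x26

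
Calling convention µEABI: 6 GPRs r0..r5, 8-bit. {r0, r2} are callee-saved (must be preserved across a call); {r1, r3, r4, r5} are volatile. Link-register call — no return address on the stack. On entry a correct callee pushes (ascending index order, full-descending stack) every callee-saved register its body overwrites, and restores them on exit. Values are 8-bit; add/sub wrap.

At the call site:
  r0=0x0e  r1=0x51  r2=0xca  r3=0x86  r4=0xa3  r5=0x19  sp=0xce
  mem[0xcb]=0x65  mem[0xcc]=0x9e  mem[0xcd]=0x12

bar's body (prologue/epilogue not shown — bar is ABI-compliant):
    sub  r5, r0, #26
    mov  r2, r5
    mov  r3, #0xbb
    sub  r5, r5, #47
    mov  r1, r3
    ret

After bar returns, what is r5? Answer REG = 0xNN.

REG = 0xc5

prologue: push r2 → mem[0xcd]=0xca, sp=0xcd
body[0] sub  r5, r0, #26 → r5=0xf4
body[1] mov  r2, r5 → r2=0xf4
body[2] mov  r3, #0xbb → r3=0xbb
body[3] sub  r5, r5, #47 → r5=0xc5
body[4] mov  r1, r3 → r1=0xbb
epilogue: pop r2=0xca, sp=0xce
r5 is caller-saved → body value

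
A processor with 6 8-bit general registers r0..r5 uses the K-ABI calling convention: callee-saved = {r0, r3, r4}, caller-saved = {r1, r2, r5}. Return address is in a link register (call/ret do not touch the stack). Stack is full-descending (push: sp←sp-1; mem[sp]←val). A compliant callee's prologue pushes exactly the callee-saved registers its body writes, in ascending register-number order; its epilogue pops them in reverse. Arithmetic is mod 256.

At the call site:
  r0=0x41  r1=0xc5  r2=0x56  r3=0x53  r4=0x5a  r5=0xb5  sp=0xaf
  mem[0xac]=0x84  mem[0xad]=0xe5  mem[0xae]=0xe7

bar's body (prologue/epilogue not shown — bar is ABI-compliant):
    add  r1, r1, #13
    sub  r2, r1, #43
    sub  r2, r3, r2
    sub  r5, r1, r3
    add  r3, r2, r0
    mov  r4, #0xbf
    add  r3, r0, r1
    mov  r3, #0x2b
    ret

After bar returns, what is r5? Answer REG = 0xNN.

REG = 0x7f

prologue: push r3 → mem[0xae]=0x53, sp=0xae
prologue: push r4 → mem[0xad]=0x5a, sp=0xad
body[0] add  r1, r1, #13 → r1=0xd2
body[1] sub  r2, r1, #43 → r2=0xa7
body[2] sub  r2, r3, r2 → r2=0xac
body[3] sub  r5, r1, r3 → r5=0x7f
body[4] add  r3, r2, r0 → r3=0xed
body[5] mov  r4, #0xbf → r4=0xbf
body[6] add  r3, r0, r1 → r3=0x13
body[7] mov  r3, #0x2b → r3=0x2b
epilogue: pop r4=0x5a, sp=0xae
epilogue: pop r3=0x53, sp=0xaf
r5 is caller-saved → body value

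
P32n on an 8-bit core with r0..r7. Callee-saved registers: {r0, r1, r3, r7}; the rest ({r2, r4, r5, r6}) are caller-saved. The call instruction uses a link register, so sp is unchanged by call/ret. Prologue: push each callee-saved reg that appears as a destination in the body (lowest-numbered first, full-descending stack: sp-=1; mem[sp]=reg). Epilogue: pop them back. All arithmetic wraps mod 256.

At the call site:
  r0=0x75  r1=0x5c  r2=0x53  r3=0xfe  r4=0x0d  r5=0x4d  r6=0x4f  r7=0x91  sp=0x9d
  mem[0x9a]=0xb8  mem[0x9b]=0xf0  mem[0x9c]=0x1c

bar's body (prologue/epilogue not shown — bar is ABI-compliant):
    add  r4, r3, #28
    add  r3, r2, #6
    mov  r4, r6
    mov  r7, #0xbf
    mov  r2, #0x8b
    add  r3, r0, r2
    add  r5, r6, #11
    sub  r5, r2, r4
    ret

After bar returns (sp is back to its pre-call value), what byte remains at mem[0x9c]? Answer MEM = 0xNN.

prologue: push r3 → mem[0x9c]=0xfe, sp=0x9c
prologue: push r7 → mem[0x9b]=0x91, sp=0x9b
body[0] add  r4, r3, #28 → r4=0x1a
body[1] add  r3, r2, #6 → r3=0x59
body[2] mov  r4, r6 → r4=0x4f
body[3] mov  r7, #0xbf → r7=0xbf
body[4] mov  r2, #0x8b → r2=0x8b
body[5] add  r3, r0, r2 → r3=0x00
body[6] add  r5, r6, #11 → r5=0x5a
body[7] sub  r5, r2, r4 → r5=0x3c
epilogue: pop r7=0x91, sp=0x9c
epilogue: pop r3=0xfe, sp=0x9d
prologue pushed ['r3', 'r7'] at ['0x9c', '0x9b']

MEM = 0xfe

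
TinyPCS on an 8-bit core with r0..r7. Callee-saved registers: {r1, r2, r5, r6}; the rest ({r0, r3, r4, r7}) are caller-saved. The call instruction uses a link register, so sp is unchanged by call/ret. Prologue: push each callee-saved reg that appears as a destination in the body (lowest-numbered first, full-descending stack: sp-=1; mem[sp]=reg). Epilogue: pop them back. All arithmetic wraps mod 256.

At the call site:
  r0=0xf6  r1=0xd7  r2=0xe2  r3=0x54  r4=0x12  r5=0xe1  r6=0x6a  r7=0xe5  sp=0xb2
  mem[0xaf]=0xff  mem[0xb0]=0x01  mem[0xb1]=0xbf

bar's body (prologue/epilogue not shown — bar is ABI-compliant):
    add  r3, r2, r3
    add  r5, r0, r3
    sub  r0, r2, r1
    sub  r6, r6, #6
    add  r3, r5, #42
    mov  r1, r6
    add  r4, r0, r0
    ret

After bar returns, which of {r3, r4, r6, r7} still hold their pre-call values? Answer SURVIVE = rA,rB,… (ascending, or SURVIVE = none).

SURVIVE = r6,r7

prologue: push r1 → mem[0xb1]=0xd7, sp=0xb1
prologue: push r5 → mem[0xb0]=0xe1, sp=0xb0
prologue: push r6 → mem[0xaf]=0x6a, sp=0xaf
body[0] add  r3, r2, r3 → r3=0x36
body[1] add  r5, r0, r3 → r5=0x2c
body[2] sub  r0, r2, r1 → r0=0x0b
body[3] sub  r6, r6, #6 → r6=0x64
body[4] add  r3, r5, #42 → r3=0x56
body[5] mov  r1, r6 → r1=0x64
body[6] add  r4, r0, r0 → r4=0x16
epilogue: pop r6=0x6a, sp=0xb0
epilogue: pop r5=0xe1, sp=0xb1
epilogue: pop r1=0xd7, sp=0xb2
r3: caller-saved, written=True
r4: caller-saved, written=True
r6: callee-saved, written=True
r7: caller-saved, written=False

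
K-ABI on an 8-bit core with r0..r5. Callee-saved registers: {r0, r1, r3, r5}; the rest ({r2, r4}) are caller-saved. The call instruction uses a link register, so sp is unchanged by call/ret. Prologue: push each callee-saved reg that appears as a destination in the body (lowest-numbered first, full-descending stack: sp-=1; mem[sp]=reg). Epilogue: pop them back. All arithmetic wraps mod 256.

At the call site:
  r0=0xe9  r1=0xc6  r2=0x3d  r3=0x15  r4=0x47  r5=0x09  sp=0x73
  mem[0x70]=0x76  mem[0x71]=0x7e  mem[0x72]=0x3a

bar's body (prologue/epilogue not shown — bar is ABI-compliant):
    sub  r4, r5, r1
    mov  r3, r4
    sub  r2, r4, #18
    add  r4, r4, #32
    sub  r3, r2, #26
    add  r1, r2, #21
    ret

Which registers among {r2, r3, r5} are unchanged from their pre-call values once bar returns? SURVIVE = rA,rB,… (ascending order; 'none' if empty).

SURVIVE = r3,r5

prologue: push r1 -> mem[0x72]=0xc6, sp=0x72
prologue: push r3 -> mem[0x71]=0x15, sp=0x71
body[0] sub  r4, r5, r1 -> r4=0x43
body[1] mov  r3, r4 -> r3=0x43
body[2] sub  r2, r4, #18 -> r2=0x31
body[3] add  r4, r4, #32 -> r4=0x63
body[4] sub  r3, r2, #26 -> r3=0x17
body[5] add  r1, r2, #21 -> r1=0x46
epilogue: pop r3=0x15, sp=0x72
epilogue: pop r1=0xc6, sp=0x73
r2: caller-saved, written=True
r3: callee-saved, written=True
r5: callee-saved, written=False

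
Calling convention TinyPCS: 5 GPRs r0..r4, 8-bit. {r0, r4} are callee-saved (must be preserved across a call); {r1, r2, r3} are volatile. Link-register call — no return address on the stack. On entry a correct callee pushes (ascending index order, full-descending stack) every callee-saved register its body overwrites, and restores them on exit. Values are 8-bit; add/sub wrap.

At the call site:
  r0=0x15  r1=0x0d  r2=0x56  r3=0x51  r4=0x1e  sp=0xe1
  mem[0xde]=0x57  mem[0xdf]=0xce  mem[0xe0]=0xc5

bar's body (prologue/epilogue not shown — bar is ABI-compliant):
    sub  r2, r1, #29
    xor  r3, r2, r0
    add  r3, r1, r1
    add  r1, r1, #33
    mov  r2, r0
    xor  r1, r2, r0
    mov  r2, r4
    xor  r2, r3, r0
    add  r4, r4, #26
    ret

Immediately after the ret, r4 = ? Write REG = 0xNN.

prologue: push r4 → mem[0xe0]=0x1e, sp=0xe0
body[0] sub  r2, r1, #29 → r2=0xf0
body[1] xor  r3, r2, r0 → r3=0xe5
body[2] add  r3, r1, r1 → r3=0x1a
body[3] add  r1, r1, #33 → r1=0x2e
body[4] mov  r2, r0 → r2=0x15
body[5] xor  r1, r2, r0 → r1=0x00
body[6] mov  r2, r4 → r2=0x1e
body[7] xor  r2, r3, r0 → r2=0x0f
body[8] add  r4, r4, #26 → r4=0x38
epilogue: pop r4=0x1e, sp=0xe1
r4 is callee-saved → restored

REG = 0x1e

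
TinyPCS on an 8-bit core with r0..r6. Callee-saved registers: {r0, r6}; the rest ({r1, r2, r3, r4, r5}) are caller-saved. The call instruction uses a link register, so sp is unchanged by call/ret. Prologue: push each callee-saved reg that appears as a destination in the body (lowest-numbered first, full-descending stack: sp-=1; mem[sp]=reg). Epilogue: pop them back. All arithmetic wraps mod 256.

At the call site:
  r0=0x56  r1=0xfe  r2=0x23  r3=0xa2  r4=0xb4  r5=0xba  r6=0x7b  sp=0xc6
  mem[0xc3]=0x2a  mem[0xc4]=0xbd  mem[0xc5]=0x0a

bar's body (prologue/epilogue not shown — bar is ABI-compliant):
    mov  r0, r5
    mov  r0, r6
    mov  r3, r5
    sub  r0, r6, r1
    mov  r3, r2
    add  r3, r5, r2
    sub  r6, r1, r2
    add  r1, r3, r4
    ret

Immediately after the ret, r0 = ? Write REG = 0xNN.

prologue: push r0 → mem[0xc5]=0x56, sp=0xc5
prologue: push r6 → mem[0xc4]=0x7b, sp=0xc4
body[0] mov  r0, r5 → r0=0xba
body[1] mov  r0, r6 → r0=0x7b
body[2] mov  r3, r5 → r3=0xba
body[3] sub  r0, r6, r1 → r0=0x7d
body[4] mov  r3, r2 → r3=0x23
body[5] add  r3, r5, r2 → r3=0xdd
body[6] sub  r6, r1, r2 → r6=0xdb
body[7] add  r1, r3, r4 → r1=0x91
epilogue: pop r6=0x7b, sp=0xc5
epilogue: pop r0=0x56, sp=0xc6
r0 is callee-saved → restored

REG = 0x56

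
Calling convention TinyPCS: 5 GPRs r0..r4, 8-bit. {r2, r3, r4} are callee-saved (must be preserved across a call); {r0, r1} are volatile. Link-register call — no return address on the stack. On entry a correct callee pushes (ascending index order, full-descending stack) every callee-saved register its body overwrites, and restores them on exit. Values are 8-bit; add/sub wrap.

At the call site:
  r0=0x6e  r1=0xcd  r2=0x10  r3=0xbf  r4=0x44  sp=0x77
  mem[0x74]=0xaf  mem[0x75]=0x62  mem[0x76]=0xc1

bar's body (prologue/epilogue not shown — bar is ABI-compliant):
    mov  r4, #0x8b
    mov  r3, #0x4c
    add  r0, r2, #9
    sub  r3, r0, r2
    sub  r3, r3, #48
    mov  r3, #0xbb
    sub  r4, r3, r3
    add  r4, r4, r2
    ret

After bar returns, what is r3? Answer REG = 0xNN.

REG = 0xbf

prologue: push r3 -> mem[0x76]=0xbf, sp=0x76
prologue: push r4 -> mem[0x75]=0x44, sp=0x75
body[0] mov  r4, #0x8b -> r4=0x8b
body[1] mov  r3, #0x4c -> r3=0x4c
body[2] add  r0, r2, #9 -> r0=0x19
body[3] sub  r3, r0, r2 -> r3=0x09
body[4] sub  r3, r3, #48 -> r3=0xd9
body[5] mov  r3, #0xbb -> r3=0xbb
body[6] sub  r4, r3, r3 -> r4=0x00
body[7] add  r4, r4, r2 -> r4=0x10
epilogue: pop r4=0x44, sp=0x76
epilogue: pop r3=0xbf, sp=0x77
r3 is callee-saved -> restored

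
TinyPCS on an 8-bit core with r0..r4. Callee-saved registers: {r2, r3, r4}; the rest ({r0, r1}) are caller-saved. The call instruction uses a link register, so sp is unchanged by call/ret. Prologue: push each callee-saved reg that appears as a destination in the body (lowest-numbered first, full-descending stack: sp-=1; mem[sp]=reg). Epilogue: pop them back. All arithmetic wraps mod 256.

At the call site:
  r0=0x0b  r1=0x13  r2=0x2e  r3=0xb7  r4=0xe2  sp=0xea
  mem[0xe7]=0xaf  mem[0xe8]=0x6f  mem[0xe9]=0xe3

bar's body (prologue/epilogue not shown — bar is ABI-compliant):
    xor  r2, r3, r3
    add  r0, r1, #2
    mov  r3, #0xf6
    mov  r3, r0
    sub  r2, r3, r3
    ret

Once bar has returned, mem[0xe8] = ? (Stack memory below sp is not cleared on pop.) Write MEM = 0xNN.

prologue: push r2 -> mem[0xe9]=0x2e, sp=0xe9
prologue: push r3 -> mem[0xe8]=0xb7, sp=0xe8
body[0] xor  r2, r3, r3 -> r2=0x00
body[1] add  r0, r1, #2 -> r0=0x15
body[2] mov  r3, #0xf6 -> r3=0xf6
body[3] mov  r3, r0 -> r3=0x15
body[4] sub  r2, r3, r3 -> r2=0x00
epilogue: pop r3=0xb7, sp=0xe9
epilogue: pop r2=0x2e, sp=0xea
prologue pushed ['r2', 'r3'] at ['0xe9', '0xe8']

MEM = 0xb7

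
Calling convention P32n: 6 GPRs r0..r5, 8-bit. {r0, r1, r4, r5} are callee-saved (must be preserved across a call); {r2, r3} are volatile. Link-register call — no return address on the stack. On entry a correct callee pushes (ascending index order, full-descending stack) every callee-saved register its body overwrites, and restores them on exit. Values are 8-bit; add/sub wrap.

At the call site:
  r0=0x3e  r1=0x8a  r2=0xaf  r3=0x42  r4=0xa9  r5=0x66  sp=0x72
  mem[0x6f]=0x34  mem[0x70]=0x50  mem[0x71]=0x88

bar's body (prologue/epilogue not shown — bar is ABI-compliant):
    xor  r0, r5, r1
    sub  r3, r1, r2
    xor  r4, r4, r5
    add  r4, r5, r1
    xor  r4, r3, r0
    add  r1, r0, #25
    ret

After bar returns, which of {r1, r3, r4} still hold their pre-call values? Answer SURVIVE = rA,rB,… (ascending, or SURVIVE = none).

SURVIVE = r1,r4

prologue: push r0 -> mem[0x71]=0x3e, sp=0x71
prologue: push r1 -> mem[0x70]=0x8a, sp=0x70
prologue: push r4 -> mem[0x6f]=0xa9, sp=0x6f
body[0] xor  r0, r5, r1 -> r0=0xec
body[1] sub  r3, r1, r2 -> r3=0xdb
body[2] xor  r4, r4, r5 -> r4=0xcf
body[3] add  r4, r5, r1 -> r4=0xf0
body[4] xor  r4, r3, r0 -> r4=0x37
body[5] add  r1, r0, #25 -> r1=0x05
epilogue: pop r4=0xa9, sp=0x70
epilogue: pop r1=0x8a, sp=0x71
epilogue: pop r0=0x3e, sp=0x72
r1: callee-saved, written=True
r3: caller-saved, written=True
r4: callee-saved, written=True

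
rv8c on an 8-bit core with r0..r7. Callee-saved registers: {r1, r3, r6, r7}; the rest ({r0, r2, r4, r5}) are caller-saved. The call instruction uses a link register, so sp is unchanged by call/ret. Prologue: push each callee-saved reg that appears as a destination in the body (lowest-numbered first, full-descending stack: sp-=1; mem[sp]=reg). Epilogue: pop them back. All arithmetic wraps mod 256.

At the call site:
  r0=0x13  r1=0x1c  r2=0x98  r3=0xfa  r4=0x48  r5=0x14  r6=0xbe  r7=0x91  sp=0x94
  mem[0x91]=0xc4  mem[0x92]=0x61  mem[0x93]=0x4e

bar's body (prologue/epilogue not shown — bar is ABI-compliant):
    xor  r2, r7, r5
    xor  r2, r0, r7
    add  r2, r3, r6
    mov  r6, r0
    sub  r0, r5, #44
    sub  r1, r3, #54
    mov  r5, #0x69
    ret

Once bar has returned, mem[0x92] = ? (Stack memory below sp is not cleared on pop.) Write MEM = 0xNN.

prologue: push r1 -> mem[0x93]=0x1c, sp=0x93
prologue: push r6 -> mem[0x92]=0xbe, sp=0x92
body[0] xor  r2, r7, r5 -> r2=0x85
body[1] xor  r2, r0, r7 -> r2=0x82
body[2] add  r2, r3, r6 -> r2=0xb8
body[3] mov  r6, r0 -> r6=0x13
body[4] sub  r0, r5, #44 -> r0=0xe8
body[5] sub  r1, r3, #54 -> r1=0xc4
body[6] mov  r5, #0x69 -> r5=0x69
epilogue: pop r6=0xbe, sp=0x93
epilogue: pop r1=0x1c, sp=0x94
prologue pushed ['r1', 'r6'] at ['0x93', '0x92']

MEM = 0xbe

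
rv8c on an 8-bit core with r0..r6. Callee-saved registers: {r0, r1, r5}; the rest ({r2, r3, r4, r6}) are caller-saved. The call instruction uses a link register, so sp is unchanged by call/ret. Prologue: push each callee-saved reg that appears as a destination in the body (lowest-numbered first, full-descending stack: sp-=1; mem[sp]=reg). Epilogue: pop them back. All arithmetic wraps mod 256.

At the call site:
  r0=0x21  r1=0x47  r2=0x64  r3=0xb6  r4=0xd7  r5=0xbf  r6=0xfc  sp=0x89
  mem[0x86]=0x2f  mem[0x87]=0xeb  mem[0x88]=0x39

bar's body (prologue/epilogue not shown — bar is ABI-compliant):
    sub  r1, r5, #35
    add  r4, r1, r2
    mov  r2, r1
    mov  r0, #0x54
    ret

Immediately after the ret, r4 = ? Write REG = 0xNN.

prologue: push r0 -> mem[0x88]=0x21, sp=0x88
prologue: push r1 -> mem[0x87]=0x47, sp=0x87
body[0] sub  r1, r5, #35 -> r1=0x9c
body[1] add  r4, r1, r2 -> r4=0x00
body[2] mov  r2, r1 -> r2=0x9c
body[3] mov  r0, #0x54 -> r0=0x54
epilogue: pop r1=0x47, sp=0x88
epilogue: pop r0=0x21, sp=0x89
r4 is caller-saved -> body value

REG = 0x00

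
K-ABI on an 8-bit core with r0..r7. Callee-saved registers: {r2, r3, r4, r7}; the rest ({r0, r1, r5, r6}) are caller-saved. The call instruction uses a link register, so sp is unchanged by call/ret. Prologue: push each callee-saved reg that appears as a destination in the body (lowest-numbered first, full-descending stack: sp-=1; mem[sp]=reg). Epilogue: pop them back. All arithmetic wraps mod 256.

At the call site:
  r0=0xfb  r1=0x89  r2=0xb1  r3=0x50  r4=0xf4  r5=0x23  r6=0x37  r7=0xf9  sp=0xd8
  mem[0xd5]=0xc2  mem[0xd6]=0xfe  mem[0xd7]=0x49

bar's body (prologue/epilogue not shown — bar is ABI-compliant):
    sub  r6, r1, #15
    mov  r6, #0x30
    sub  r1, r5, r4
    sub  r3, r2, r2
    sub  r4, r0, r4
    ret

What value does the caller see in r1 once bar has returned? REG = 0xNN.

prologue: push r3 → mem[0xd7]=0x50, sp=0xd7
prologue: push r4 → mem[0xd6]=0xf4, sp=0xd6
body[0] sub  r6, r1, #15 → r6=0x7a
body[1] mov  r6, #0x30 → r6=0x30
body[2] sub  r1, r5, r4 → r1=0x2f
body[3] sub  r3, r2, r2 → r3=0x00
body[4] sub  r4, r0, r4 → r4=0x07
epilogue: pop r4=0xf4, sp=0xd7
epilogue: pop r3=0x50, sp=0xd8
r1 is caller-saved → body value

REG = 0x2f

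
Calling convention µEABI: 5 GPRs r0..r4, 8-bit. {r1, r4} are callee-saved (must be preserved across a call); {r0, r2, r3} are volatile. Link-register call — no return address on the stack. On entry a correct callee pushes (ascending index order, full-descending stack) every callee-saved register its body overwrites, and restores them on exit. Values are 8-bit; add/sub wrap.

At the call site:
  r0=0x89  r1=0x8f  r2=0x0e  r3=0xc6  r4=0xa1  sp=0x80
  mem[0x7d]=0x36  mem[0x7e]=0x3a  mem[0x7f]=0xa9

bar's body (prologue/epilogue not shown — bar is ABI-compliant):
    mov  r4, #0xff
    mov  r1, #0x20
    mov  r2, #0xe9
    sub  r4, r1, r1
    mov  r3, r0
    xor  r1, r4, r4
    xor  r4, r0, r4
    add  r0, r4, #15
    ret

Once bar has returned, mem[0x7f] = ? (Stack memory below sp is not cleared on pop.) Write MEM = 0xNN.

prologue: push r1 -> mem[0x7f]=0x8f, sp=0x7f
prologue: push r4 -> mem[0x7e]=0xa1, sp=0x7e
body[0] mov  r4, #0xff -> r4=0xff
body[1] mov  r1, #0x20 -> r1=0x20
body[2] mov  r2, #0xe9 -> r2=0xe9
body[3] sub  r4, r1, r1 -> r4=0x00
body[4] mov  r3, r0 -> r3=0x89
body[5] xor  r1, r4, r4 -> r1=0x00
body[6] xor  r4, r0, r4 -> r4=0x89
body[7] add  r0, r4, #15 -> r0=0x98
epilogue: pop r4=0xa1, sp=0x7f
epilogue: pop r1=0x8f, sp=0x80
prologue pushed ['r1', 'r4'] at ['0x7f', '0x7e']

MEM = 0x8f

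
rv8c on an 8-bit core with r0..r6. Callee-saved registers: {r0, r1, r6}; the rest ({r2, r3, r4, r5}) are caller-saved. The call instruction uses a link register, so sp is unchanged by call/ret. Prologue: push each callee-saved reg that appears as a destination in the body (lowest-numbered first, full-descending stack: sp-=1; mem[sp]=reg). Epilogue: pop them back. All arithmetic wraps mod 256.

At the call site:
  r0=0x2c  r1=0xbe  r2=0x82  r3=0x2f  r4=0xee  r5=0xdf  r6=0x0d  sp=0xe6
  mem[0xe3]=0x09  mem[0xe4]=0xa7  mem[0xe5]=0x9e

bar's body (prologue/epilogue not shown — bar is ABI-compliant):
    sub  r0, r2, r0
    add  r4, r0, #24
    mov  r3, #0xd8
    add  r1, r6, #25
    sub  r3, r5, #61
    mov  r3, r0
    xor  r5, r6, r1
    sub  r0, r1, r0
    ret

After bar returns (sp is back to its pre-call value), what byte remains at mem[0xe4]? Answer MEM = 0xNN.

MEM = 0xbe

prologue: push r0 -> mem[0xe5]=0x2c, sp=0xe5
prologue: push r1 -> mem[0xe4]=0xbe, sp=0xe4
body[0] sub  r0, r2, r0 -> r0=0x56
body[1] add  r4, r0, #24 -> r4=0x6e
body[2] mov  r3, #0xd8 -> r3=0xd8
body[3] add  r1, r6, #25 -> r1=0x26
body[4] sub  r3, r5, #61 -> r3=0xa2
body[5] mov  r3, r0 -> r3=0x56
body[6] xor  r5, r6, r1 -> r5=0x2b
body[7] sub  r0, r1, r0 -> r0=0xd0
epilogue: pop r1=0xbe, sp=0xe5
epilogue: pop r0=0x2c, sp=0xe6
prologue pushed ['r0', 'r1'] at ['0xe5', '0xe4']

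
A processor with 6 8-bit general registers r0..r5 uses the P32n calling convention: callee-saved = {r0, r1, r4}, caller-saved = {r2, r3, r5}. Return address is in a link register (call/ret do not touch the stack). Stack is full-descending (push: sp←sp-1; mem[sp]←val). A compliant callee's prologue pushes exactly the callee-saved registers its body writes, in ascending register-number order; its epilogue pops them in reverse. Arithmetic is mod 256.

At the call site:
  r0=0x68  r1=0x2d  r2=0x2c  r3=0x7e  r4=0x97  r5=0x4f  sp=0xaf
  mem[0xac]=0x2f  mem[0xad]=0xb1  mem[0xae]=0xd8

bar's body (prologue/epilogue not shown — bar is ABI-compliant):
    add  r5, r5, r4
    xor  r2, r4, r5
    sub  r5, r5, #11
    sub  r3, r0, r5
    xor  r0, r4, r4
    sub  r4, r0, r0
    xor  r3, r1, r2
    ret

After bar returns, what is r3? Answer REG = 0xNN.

REG = 0x5c

prologue: push r0 -> mem[0xae]=0x68, sp=0xae
prologue: push r4 -> mem[0xad]=0x97, sp=0xad
body[0] add  r5, r5, r4 -> r5=0xe6
body[1] xor  r2, r4, r5 -> r2=0x71
body[2] sub  r5, r5, #11 -> r5=0xdb
body[3] sub  r3, r0, r5 -> r3=0x8d
body[4] xor  r0, r4, r4 -> r0=0x00
body[5] sub  r4, r0, r0 -> r4=0x00
body[6] xor  r3, r1, r2 -> r3=0x5c
epilogue: pop r4=0x97, sp=0xae
epilogue: pop r0=0x68, sp=0xaf
r3 is caller-saved -> body value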